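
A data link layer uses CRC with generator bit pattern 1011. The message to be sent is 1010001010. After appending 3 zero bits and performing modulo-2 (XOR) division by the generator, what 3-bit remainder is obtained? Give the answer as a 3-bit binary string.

Append 3 zeros: 1010001010000. Divide by 1011 (XOR where the leading bit is 1):
  pos 0: 1010 XOR 1011 = 0001
  pos 3: 1001 XOR 1011 = 0010
  pos 5: 1001 XOR 1011 = 0010
  pos 7: 1000 XOR 1011 = 0011
  pos 9: 1100 XOR 1011 = 0111
Remainder (last 3 bits) = 111. This is the CRC / FCS.

111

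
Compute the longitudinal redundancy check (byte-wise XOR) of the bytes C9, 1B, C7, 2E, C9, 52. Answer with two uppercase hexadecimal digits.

A0

XOR the bytes together:
  start with 0xC9
  0xC9 ⊕ 0x1B = 0xD2
  0xD2 ⊕ 0xC7 = 0x15
  0x15 ⊕ 0x2E = 0x3B
  0x3B ⊕ 0xC9 = 0xF2
  0xF2 ⊕ 0x52 = 0xA0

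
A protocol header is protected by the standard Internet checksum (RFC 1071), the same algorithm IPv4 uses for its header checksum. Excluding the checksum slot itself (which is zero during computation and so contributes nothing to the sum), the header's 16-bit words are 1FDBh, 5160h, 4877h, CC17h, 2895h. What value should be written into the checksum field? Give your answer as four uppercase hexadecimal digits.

One's-complement addition (fold any carry out of bit 15 back into bit 0):
  0x1FDB + 0x5160 = 0x0713B
  0x713B + 0x4877 = 0x0B9B2
  0xB9B2 + 0xCC17 = 0x185C9 → wrap carry → 0x85CA
  0x85CA + 0x2895 = 0x0AE5F
One's-complement sum = 0xAE5F.
Checksum = ~0xAE5F & 0xFFFF = 0x51A0.

51A0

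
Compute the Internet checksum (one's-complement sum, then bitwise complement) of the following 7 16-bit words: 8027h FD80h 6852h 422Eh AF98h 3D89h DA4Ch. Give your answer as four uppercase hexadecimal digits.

One's-complement addition (fold any carry out of bit 15 back into bit 0):
  0x8027 + 0xFD80 = 0x17DA7 → wrap carry → 0x7DA8
  0x7DA8 + 0x6852 = 0x0E5FA
  0xE5FA + 0x422E = 0x12828 → wrap carry → 0x2829
  0x2829 + 0xAF98 = 0x0D7C1
  0xD7C1 + 0x3D89 = 0x1154A → wrap carry → 0x154B
  0x154B + 0xDA4C = 0x0EF97
One's-complement sum = 0xEF97.
Checksum = ~0xEF97 & 0xFFFF = 0x1068.

1068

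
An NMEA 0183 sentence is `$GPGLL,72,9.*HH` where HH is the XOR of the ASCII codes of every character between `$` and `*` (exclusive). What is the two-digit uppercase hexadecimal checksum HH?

42

XOR the ASCII codes of the payload characters:
  'G' = 0x47 → acc = 0x47
  'P' = 0x50 → acc = 0x17
  'G' = 0x47 → acc = 0x50
  'L' = 0x4C → acc = 0x1C
  'L' = 0x4C → acc = 0x50
  ',' = 0x2C → acc = 0x7C
  '7' = 0x37 → acc = 0x4B
  '2' = 0x32 → acc = 0x79
  ',' = 0x2C → acc = 0x55
  '9' = 0x39 → acc = 0x6C
  '.' = 0x2E → acc = 0x42
Checksum = 0x42.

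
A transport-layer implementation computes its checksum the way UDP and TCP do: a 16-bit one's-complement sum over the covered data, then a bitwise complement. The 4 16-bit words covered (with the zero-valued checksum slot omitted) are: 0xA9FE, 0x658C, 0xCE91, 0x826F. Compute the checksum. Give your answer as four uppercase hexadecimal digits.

One's-complement addition (fold any carry out of bit 15 back into bit 0):
  0xA9FE + 0x658C = 0x10F8A → wrap carry → 0x0F8B
  0x0F8B + 0xCE91 = 0x0DE1C
  0xDE1C + 0x826F = 0x1608B → wrap carry → 0x608C
One's-complement sum = 0x608C.
Checksum = ~0x608C & 0xFFFF = 0x9F73.

9F73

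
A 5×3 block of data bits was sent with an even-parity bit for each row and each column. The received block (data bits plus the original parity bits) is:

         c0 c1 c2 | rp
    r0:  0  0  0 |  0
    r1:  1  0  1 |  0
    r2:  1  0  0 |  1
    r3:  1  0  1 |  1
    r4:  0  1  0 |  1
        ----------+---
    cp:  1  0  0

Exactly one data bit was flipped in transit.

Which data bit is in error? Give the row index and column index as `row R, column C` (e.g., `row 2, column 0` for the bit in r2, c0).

Recompute each row's even parity and compare to rp:
  r0: data parity 0, sent rp 0 → ok
  r1: data parity 0, sent rp 0 → ok
  r2: data parity 1, sent rp 1 → ok
  r3: data parity 0, sent rp 1 → mismatch
  r4: data parity 1, sent rp 1 → ok
Recompute each column's even parity and compare to cp:
  c0: data parity 1, sent cp 1 → ok
  c1: data parity 1, sent cp 0 → mismatch
  c2: data parity 0, sent cp 0 → ok
Exactly one row (r3) and one column (c1) fail → the flipped bit is at their intersection.

row 3, column 1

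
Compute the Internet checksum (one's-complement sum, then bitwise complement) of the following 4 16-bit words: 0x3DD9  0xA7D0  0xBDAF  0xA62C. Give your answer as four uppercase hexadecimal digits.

One's-complement addition (fold any carry out of bit 15 back into bit 0):
  0x3DD9 + 0xA7D0 = 0x0E5A9
  0xE5A9 + 0xBDAF = 0x1A358 → wrap carry → 0xA359
  0xA359 + 0xA62C = 0x14985 → wrap carry → 0x4986
One's-complement sum = 0x4986.
Checksum = ~0x4986 & 0xFFFF = 0xB679.

B679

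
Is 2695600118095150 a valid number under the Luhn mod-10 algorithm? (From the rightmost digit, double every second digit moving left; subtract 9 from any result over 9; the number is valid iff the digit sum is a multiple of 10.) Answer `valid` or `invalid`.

From the right, keep odd positions and double even positions (subtract 9 from any doubled value over 9):
  doubled (positions 2,4,...): 1 1 0 2 0 3 9 4 → sum 20
  kept (positions 1,3,...): 0 1 9 8 1 0 5 6 → sum 30
Total = 50.
50 mod 10 = 0, so the number is valid.

valid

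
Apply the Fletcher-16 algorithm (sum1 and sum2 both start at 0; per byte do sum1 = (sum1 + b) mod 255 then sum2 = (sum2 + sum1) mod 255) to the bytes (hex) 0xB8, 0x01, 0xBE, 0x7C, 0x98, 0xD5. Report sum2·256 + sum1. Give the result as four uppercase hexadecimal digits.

Running sums (mod 255):
  after byte 0 (0xB8): sum1=184, sum2=184
  after byte 1 (0x01): sum1=185, sum2=114
  after byte 2 (0xBE): sum1=120, sum2=234
  after byte 3 (0x7C): sum1=244, sum2=223
  after byte 4 (0x98): sum1=141, sum2=109
  after byte 5 (0xD5): sum1=99, sum2=208
Checksum = sum2·256 + sum1 = 208·256 + 99 = 53347 = 0xD063.

D063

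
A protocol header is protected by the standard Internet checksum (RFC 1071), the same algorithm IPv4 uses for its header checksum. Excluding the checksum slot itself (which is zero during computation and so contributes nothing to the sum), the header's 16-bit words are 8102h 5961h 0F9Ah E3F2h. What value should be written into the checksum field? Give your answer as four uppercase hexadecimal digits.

One's-complement addition (fold any carry out of bit 15 back into bit 0):
  0x8102 + 0x5961 = 0x0DA63
  0xDA63 + 0x0F9A = 0x0E9FD
  0xE9FD + 0xE3F2 = 0x1CDEF → wrap carry → 0xCDF0
One's-complement sum = 0xCDF0.
Checksum = ~0xCDF0 & 0xFFFF = 0x320F.

320F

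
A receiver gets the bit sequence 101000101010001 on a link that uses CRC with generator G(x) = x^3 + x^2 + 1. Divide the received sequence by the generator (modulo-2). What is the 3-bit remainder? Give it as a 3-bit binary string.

Modulo-2 division of 101000101010001 by 1101:
  pos 0: 1010 XOR 1101 = 0111
  pos 1: 1110 XOR 1101 = 0011
  pos 3: 1101 XOR 1101 = 0000
  pos 8: 1010 XOR 1101 = 0111
  pos 9: 1110 XOR 1101 = 0011
  pos 11: 1101 XOR 1101 = 0000
Remainder = 000 (zero — the frame passes the CRC check).

000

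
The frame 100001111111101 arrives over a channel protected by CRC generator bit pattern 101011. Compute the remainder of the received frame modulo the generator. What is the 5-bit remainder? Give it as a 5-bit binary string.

Modulo-2 division of 100001111111101 by 101011:
  pos 0: 100001 XOR 101011 = 001010
  pos 2: 101011 XOR 101011 = 000000
  pos 8: 111110 XOR 101011 = 010101
  pos 9: 101011 XOR 101011 = 000000
Remainder = 00000 (zero — the frame passes the CRC check).

00000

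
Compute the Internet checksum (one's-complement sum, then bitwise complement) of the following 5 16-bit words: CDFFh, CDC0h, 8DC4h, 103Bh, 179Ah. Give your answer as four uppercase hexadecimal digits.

One's-complement addition (fold any carry out of bit 15 back into bit 0):
  0xCDFF + 0xCDC0 = 0x19BBF → wrap carry → 0x9BC0
  0x9BC0 + 0x8DC4 = 0x12984 → wrap carry → 0x2985
  0x2985 + 0x103B = 0x039C0
  0x39C0 + 0x179A = 0x0515A
One's-complement sum = 0x515A.
Checksum = ~0x515A & 0xFFFF = 0xAEA5.

AEA5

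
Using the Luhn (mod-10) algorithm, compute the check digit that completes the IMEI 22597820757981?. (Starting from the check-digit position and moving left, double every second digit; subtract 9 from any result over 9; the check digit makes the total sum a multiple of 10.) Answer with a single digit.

0

Partial digits right→left: 1 8 9 7 5 7 0 2 8 7 9 5 2 2
Double every second digit counting from the check-digit position (so the 1st, 3rd, 5th, ... of the partial from the right).
  doubled (with −9 where >9): 2 9 1 0 7 9 4 → sum 32
  kept as-is: 8 7 7 2 7 5 2 → sum 38
Total = 32 + 38 = 70.
Check digit = (10 − (70 mod 10)) mod 10 = 0.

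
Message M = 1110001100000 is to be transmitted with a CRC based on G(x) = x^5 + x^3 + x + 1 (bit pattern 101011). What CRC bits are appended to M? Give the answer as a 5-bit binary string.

11001

Append 5 zeros: 111000110000000000. Divide by 101011 (XOR where the leading bit is 1):
  pos 0: 111000 XOR 101011 = 010011
  pos 1: 100111 XOR 101011 = 001100
  pos 3: 110010 XOR 101011 = 011001
  pos 4: 110010 XOR 101011 = 011001
  pos 5: 110010 XOR 101011 = 011001
  pos 6: 110010 XOR 101011 = 011001
  pos 7: 110010 XOR 101011 = 011001
  pos 8: 110010 XOR 101011 = 011001
  pos 9: 110010 XOR 101011 = 011001
  pos 10: 110010 XOR 101011 = 011001
  pos 11: 110010 XOR 101011 = 011001
  pos 12: 110010 XOR 101011 = 011001
Remainder (last 5 bits) = 11001. This is the CRC / FCS.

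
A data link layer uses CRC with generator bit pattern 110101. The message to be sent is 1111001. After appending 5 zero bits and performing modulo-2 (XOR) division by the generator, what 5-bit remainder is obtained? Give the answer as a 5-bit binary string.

Append 5 zeros: 111100100000. Divide by 110101 (XOR where the leading bit is 1):
  pos 0: 111100 XOR 110101 = 001001
  pos 2: 100110 XOR 110101 = 010011
  pos 3: 100110 XOR 110101 = 010011
  pos 4: 100110 XOR 110101 = 010011
  pos 5: 100110 XOR 110101 = 010011
  pos 6: 100110 XOR 110101 = 010011
Remainder (last 5 bits) = 10011. This is the CRC / FCS.

10011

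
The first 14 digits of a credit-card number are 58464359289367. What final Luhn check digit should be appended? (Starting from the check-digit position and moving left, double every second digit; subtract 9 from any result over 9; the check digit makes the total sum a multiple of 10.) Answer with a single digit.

Partial digits right→left: 7 6 3 9 8 2 9 5 3 4 6 4 8 5
Double every second digit counting from the check-digit position (so the 1st, 3rd, 5th, ... of the partial from the right).
  doubled (with −9 where >9): 5 6 7 9 6 3 7 → sum 43
  kept as-is: 6 9 2 5 4 4 5 → sum 35
Total = 43 + 35 = 78.
Check digit = (10 − (78 mod 10)) mod 10 = 2.

2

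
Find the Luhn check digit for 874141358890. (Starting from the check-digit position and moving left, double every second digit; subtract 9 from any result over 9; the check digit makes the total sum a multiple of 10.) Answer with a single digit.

7

Partial digits right→left: 0 9 8 8 5 3 1 4 1 4 7 8
Double every second digit counting from the check-digit position (so the 1st, 3rd, 5th, ... of the partial from the right).
  doubled (with −9 where >9): 0 7 1 2 2 5 → sum 17
  kept as-is: 9 8 3 4 4 8 → sum 36
Total = 17 + 36 = 53.
Check digit = (10 − (53 mod 10)) mod 10 = 7.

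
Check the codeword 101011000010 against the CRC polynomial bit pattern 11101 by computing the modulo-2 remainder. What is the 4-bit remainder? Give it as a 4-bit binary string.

Modulo-2 division of 101011000010 by 11101:
  pos 0: 10101 XOR 11101 = 01000
  pos 1: 10001 XOR 11101 = 01100
  pos 2: 11000 XOR 11101 = 00101
  pos 4: 10100 XOR 11101 = 01001
  pos 5: 10010 XOR 11101 = 01111
  pos 6: 11111 XOR 11101 = 00010
Remainder = 0100 (nonzero — an error is detected).

0100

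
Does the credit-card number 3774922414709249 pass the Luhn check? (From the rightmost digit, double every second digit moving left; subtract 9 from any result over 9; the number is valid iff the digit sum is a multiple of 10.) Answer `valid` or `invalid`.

valid

From the right, keep odd positions and double even positions (subtract 9 from any doubled value over 9):
  doubled (positions 2,4,...): 8 9 5 2 4 9 5 6 → sum 48
  kept (positions 1,3,...): 9 2 0 4 4 2 4 7 → sum 32
Total = 80.
80 mod 10 = 0, so the number is valid.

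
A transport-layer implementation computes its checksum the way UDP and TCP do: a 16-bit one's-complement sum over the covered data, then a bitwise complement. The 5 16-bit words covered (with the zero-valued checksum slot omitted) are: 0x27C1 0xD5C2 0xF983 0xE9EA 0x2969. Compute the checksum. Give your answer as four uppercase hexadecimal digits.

One's-complement addition (fold any carry out of bit 15 back into bit 0):
  0x27C1 + 0xD5C2 = 0x0FD83
  0xFD83 + 0xF983 = 0x1F706 → wrap carry → 0xF707
  0xF707 + 0xE9EA = 0x1E0F1 → wrap carry → 0xE0F2
  0xE0F2 + 0x2969 = 0x10A5B → wrap carry → 0x0A5C
One's-complement sum = 0x0A5C.
Checksum = ~0x0A5C & 0xFFFF = 0xF5A3.

F5A3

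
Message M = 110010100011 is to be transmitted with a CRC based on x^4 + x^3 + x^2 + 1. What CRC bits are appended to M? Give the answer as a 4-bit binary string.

0000

Append 4 zeros: 1100101000110000. Divide by 11101 (XOR where the leading bit is 1):
  pos 0: 11001 XOR 11101 = 00100
  pos 2: 10001 XOR 11101 = 01100
  pos 3: 11000 XOR 11101 = 00101
  pos 5: 10100 XOR 11101 = 01001
  pos 6: 10011 XOR 11101 = 01110
  pos 7: 11101 XOR 11101 = 00000
Remainder (last 4 bits) = 0000. This is the CRC / FCS.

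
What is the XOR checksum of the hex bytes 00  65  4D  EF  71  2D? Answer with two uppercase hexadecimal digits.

9B

XOR the bytes together:
  start with 0x00
  0x00 ⊕ 0x65 = 0x65
  0x65 ⊕ 0x4D = 0x28
  0x28 ⊕ 0xEF = 0xC7
  0xC7 ⊕ 0x71 = 0xB6
  0xB6 ⊕ 0x2D = 0x9B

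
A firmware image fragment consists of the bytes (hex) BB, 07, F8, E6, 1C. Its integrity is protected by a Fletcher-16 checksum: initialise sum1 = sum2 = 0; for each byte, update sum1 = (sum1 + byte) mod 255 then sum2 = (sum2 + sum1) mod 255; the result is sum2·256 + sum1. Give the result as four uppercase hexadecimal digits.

9BBE

Running sums (mod 255):
  after byte 0 (BB): sum1=187, sum2=187
  after byte 1 (07): sum1=194, sum2=126
  after byte 2 (F8): sum1=187, sum2=58
  after byte 3 (E6): sum1=162, sum2=220
  after byte 4 (1C): sum1=190, sum2=155
Checksum = sum2·256 + sum1 = 155·256 + 190 = 39870 = 0x9BBE.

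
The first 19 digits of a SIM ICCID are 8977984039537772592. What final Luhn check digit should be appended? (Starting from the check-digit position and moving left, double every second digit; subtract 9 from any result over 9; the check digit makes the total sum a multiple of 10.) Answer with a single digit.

5

Partial digits right→left: 2 9 5 2 7 7 7 3 5 9 3 0 4 8 9 7 7 9 8
Double every second digit counting from the check-digit position (so the 1st, 3rd, 5th, ... of the partial from the right).
  doubled (with −9 where >9): 4 1 5 5 1 6 8 9 5 7 → sum 51
  kept as-is: 9 2 7 3 9 0 8 7 9 → sum 54
Total = 51 + 54 = 105.
Check digit = (10 − (105 mod 10)) mod 10 = 5.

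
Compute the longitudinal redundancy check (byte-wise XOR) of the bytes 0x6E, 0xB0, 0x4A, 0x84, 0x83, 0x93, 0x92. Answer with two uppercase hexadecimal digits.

92

XOR the bytes together:
  start with 0x6E
  0x6E ⊕ 0xB0 = 0xDE
  0xDE ⊕ 0x4A = 0x94
  0x94 ⊕ 0x84 = 0x10
  0x10 ⊕ 0x83 = 0x93
  0x93 ⊕ 0x93 = 0x00
  0x00 ⊕ 0x92 = 0x92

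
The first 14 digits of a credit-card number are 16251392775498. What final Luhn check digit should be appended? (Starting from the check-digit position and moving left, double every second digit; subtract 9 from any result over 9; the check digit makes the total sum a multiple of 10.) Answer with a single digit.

Partial digits right→left: 8 9 4 5 7 7 2 9 3 1 5 2 6 1
Double every second digit counting from the check-digit position (so the 1st, 3rd, 5th, ... of the partial from the right).
  doubled (with −9 where >9): 7 8 5 4 6 1 3 → sum 34
  kept as-is: 9 5 7 9 1 2 1 → sum 34
Total = 34 + 34 = 68.
Check digit = (10 − (68 mod 10)) mod 10 = 2.

2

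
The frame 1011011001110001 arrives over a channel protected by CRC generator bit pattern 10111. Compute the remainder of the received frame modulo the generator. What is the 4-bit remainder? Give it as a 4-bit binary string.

1000

Modulo-2 division of 1011011001110001 by 10111:
  pos 0: 10110 XOR 10111 = 00001
  pos 4: 11100 XOR 10111 = 01011
  pos 5: 10111 XOR 10111 = 00000
  pos 10: 11000 XOR 10111 = 01111
  pos 11: 11111 XOR 10111 = 01000
Remainder = 1000 (nonzero — an error is detected).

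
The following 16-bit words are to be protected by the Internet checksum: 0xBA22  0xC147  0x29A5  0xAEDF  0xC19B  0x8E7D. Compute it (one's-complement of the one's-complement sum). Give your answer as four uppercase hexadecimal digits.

One's-complement addition (fold any carry out of bit 15 back into bit 0):
  0xBA22 + 0xC147 = 0x17B69 → wrap carry → 0x7B6A
  0x7B6A + 0x29A5 = 0x0A50F
  0xA50F + 0xAEDF = 0x153EE → wrap carry → 0x53EF
  0x53EF + 0xC19B = 0x1158A → wrap carry → 0x158B
  0x158B + 0x8E7D = 0x0A408
One's-complement sum = 0xA408.
Checksum = ~0xA408 & 0xFFFF = 0x5BF7.

5BF7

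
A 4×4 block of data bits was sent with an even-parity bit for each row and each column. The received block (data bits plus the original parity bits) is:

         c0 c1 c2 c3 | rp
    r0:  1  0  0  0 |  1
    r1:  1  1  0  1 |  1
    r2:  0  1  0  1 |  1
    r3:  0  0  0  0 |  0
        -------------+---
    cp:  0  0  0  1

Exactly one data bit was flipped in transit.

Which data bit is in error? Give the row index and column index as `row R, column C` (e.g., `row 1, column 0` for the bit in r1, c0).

row 2, column 3

Recompute each row's even parity and compare to rp:
  r0: data parity 1, sent rp 1 → ok
  r1: data parity 1, sent rp 1 → ok
  r2: data parity 0, sent rp 1 → mismatch
  r3: data parity 0, sent rp 0 → ok
Recompute each column's even parity and compare to cp:
  c0: data parity 0, sent cp 0 → ok
  c1: data parity 0, sent cp 0 → ok
  c2: data parity 0, sent cp 0 → ok
  c3: data parity 0, sent cp 1 → mismatch
Exactly one row (r2) and one column (c3) fail → the flipped bit is at their intersection.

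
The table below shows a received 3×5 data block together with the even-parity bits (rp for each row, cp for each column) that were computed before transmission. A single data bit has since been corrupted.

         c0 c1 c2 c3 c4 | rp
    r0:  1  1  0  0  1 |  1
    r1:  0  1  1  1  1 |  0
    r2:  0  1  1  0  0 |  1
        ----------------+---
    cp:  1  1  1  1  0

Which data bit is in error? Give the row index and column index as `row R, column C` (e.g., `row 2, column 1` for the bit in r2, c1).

row 2, column 2

Recompute each row's even parity and compare to rp:
  r0: data parity 1, sent rp 1 → ok
  r1: data parity 0, sent rp 0 → ok
  r2: data parity 0, sent rp 1 → mismatch
Recompute each column's even parity and compare to cp:
  c0: data parity 1, sent cp 1 → ok
  c1: data parity 1, sent cp 1 → ok
  c2: data parity 0, sent cp 1 → mismatch
  c3: data parity 1, sent cp 1 → ok
  c4: data parity 0, sent cp 0 → ok
Exactly one row (r2) and one column (c2) fail → the flipped bit is at their intersection.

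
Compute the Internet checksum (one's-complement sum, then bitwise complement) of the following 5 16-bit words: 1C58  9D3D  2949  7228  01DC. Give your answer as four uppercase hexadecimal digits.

One's-complement addition (fold any carry out of bit 15 back into bit 0):
  0x1C58 + 0x9D3D = 0x0B995
  0xB995 + 0x2949 = 0x0E2DE
  0xE2DE + 0x7228 = 0x15506 → wrap carry → 0x5507
  0x5507 + 0x01DC = 0x056E3
One's-complement sum = 0x56E3.
Checksum = ~0x56E3 & 0xFFFF = 0xA91C.

A91C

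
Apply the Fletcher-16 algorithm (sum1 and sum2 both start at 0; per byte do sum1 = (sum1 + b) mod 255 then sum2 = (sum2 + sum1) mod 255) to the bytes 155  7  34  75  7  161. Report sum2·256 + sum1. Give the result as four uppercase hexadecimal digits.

Running sums (mod 255):
  after byte 0 (155): sum1=155, sum2=155
  after byte 1 (7): sum1=162, sum2=62
  after byte 2 (34): sum1=196, sum2=3
  after byte 3 (75): sum1=16, sum2=19
  after byte 4 (7): sum1=23, sum2=42
  after byte 5 (161): sum1=184, sum2=226
Checksum = sum2·256 + sum1 = 226·256 + 184 = 58040 = 0xE2B8.

E2B8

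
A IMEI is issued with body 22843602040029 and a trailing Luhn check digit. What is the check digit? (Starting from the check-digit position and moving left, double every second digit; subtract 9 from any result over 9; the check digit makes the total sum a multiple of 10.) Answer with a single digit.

Partial digits right→left: 9 2 0 0 4 0 2 0 6 3 4 8 2 2
Double every second digit counting from the check-digit position (so the 1st, 3rd, 5th, ... of the partial from the right).
  doubled (with −9 where >9): 9 0 8 4 3 8 4 → sum 36
  kept as-is: 2 0 0 0 3 8 2 → sum 15
Total = 36 + 15 = 51.
Check digit = (10 − (51 mod 10)) mod 10 = 9.

9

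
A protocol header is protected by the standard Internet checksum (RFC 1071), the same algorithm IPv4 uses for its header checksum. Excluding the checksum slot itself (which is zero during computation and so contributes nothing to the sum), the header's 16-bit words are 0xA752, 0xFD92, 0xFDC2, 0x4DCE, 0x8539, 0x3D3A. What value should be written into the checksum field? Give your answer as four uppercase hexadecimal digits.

4D15

One's-complement addition (fold any carry out of bit 15 back into bit 0):
  0xA752 + 0xFD92 = 0x1A4E4 → wrap carry → 0xA4E5
  0xA4E5 + 0xFDC2 = 0x1A2A7 → wrap carry → 0xA2A8
  0xA2A8 + 0x4DCE = 0x0F076
  0xF076 + 0x8539 = 0x175AF → wrap carry → 0x75B0
  0x75B0 + 0x3D3A = 0x0B2EA
One's-complement sum = 0xB2EA.
Checksum = ~0xB2EA & 0xFFFF = 0x4D15.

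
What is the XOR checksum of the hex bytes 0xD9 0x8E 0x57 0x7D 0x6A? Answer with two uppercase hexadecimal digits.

17

XOR the bytes together:
  start with 0xD9
  0xD9 ⊕ 0x8E = 0x57
  0x57 ⊕ 0x57 = 0x00
  0x00 ⊕ 0x7D = 0x7D
  0x7D ⊕ 0x6A = 0x17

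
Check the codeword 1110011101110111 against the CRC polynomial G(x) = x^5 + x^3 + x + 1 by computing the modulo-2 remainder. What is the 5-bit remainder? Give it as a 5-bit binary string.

Modulo-2 division of 1110011101110111 by 101011:
  pos 0: 111001 XOR 101011 = 010010
  pos 1: 100101 XOR 101011 = 001110
  pos 3: 111010 XOR 101011 = 010001
  pos 4: 100011 XOR 101011 = 001000
  pos 6: 100011 XOR 101011 = 001000
  pos 8: 100001 XOR 101011 = 001010
  pos 10: 101011 XOR 101011 = 000000
Remainder = 00000 (zero — the frame passes the CRC check).

00000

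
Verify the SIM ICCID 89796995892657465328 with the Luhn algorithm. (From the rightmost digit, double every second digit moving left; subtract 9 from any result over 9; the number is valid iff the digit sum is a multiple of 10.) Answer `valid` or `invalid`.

From the right, keep odd positions and double even positions (subtract 9 from any doubled value over 9):
  doubled (positions 2,4,...): 4 1 8 1 4 7 9 3 5 7 → sum 49
  kept (positions 1,3,...): 8 3 6 7 6 9 5 9 9 9 → sum 71
Total = 120.
120 mod 10 = 0, so the number is valid.

valid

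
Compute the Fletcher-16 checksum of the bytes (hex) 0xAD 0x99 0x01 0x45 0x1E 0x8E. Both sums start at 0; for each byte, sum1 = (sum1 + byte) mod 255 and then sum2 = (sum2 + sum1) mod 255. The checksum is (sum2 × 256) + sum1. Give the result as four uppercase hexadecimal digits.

B03A

Running sums (mod 255):
  after byte 0 (0xAD): sum1=173, sum2=173
  after byte 1 (0x99): sum1=71, sum2=244
  after byte 2 (0x01): sum1=72, sum2=61
  after byte 3 (0x45): sum1=141, sum2=202
  after byte 4 (0x1E): sum1=171, sum2=118
  after byte 5 (0x8E): sum1=58, sum2=176
Checksum = sum2·256 + sum1 = 176·256 + 58 = 45114 = 0xB03A.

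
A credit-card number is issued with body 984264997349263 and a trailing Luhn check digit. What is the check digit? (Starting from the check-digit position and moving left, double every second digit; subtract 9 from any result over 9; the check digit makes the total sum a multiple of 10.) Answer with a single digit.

Partial digits right→left: 3 6 2 9 4 3 7 9 9 4 6 2 4 8 9
Double every second digit counting from the check-digit position (so the 1st, 3rd, 5th, ... of the partial from the right).
  doubled (with −9 where >9): 6 4 8 5 9 3 8 9 → sum 52
  kept as-is: 6 9 3 9 4 2 8 → sum 41
Total = 52 + 41 = 93.
Check digit = (10 − (93 mod 10)) mod 10 = 7.

7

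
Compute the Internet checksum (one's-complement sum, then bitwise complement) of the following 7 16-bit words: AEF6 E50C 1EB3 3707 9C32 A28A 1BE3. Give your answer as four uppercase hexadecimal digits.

One's-complement addition (fold any carry out of bit 15 back into bit 0):
  0xAEF6 + 0xE50C = 0x19402 → wrap carry → 0x9403
  0x9403 + 0x1EB3 = 0x0B2B6
  0xB2B6 + 0x3707 = 0x0E9BD
  0xE9BD + 0x9C32 = 0x185EF → wrap carry → 0x85F0
  0x85F0 + 0xA28A = 0x1287A → wrap carry → 0x287B
  0x287B + 0x1BE3 = 0x0445E
One's-complement sum = 0x445E.
Checksum = ~0x445E & 0xFFFF = 0xBBA1.

BBA1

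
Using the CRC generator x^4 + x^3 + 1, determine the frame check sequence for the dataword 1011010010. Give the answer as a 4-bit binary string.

Append 4 zeros: 10110100100000. Divide by 11001 (XOR where the leading bit is 1):
  pos 0: 10110 XOR 11001 = 01111
  pos 1: 11111 XOR 11001 = 00110
  pos 3: 11000 XOR 11001 = 00001
  pos 7: 11000 XOR 11001 = 00001
Remainder (last 4 bits) = 0100. This is the CRC / FCS.

0100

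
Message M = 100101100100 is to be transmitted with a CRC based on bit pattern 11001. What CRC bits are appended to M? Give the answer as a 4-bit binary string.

Append 4 zeros: 1001011001000000. Divide by 11001 (XOR where the leading bit is 1):
  pos 0: 10010 XOR 11001 = 01011
  pos 1: 10111 XOR 11001 = 01110
  pos 2: 11101 XOR 11001 = 00100
  pos 4: 10000 XOR 11001 = 01001
  pos 5: 10011 XOR 11001 = 01010
  pos 6: 10100 XOR 11001 = 01101
  pos 7: 11010 XOR 11001 = 00011
  pos 10: 11000 XOR 11001 = 00001
Remainder (last 4 bits) = 0010. This is the CRC / FCS.

0010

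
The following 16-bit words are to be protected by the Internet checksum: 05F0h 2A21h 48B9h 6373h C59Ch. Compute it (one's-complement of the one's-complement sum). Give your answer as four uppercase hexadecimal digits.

5E25

One's-complement addition (fold any carry out of bit 15 back into bit 0):
  0x05F0 + 0x2A21 = 0x03011
  0x3011 + 0x48B9 = 0x078CA
  0x78CA + 0x6373 = 0x0DC3D
  0xDC3D + 0xC59C = 0x1A1D9 → wrap carry → 0xA1DA
One's-complement sum = 0xA1DA.
Checksum = ~0xA1DA & 0xFFFF = 0x5E25.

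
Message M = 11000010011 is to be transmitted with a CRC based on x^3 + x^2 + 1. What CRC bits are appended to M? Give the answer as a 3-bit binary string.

110

Append 3 zeros: 11000010011000. Divide by 1101 (XOR where the leading bit is 1):
  pos 0: 1100 XOR 1101 = 0001
  pos 3: 1001 XOR 1101 = 0100
  pos 4: 1000 XOR 1101 = 0101
  pos 5: 1010 XOR 1101 = 0111
  pos 6: 1111 XOR 1101 = 0010
  pos 8: 1010 XOR 1101 = 0111
  pos 9: 1110 XOR 1101 = 0011
Remainder (last 3 bits) = 110. This is the CRC / FCS.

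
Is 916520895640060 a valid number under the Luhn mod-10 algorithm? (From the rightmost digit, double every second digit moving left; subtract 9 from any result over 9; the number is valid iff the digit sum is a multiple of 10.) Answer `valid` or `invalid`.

From the right, keep odd positions and double even positions (subtract 9 from any doubled value over 9):
  doubled (positions 2,4,...): 3 0 3 9 0 1 2 → sum 18
  kept (positions 1,3,...): 0 0 4 5 8 2 6 9 → sum 34
Total = 52.
52 mod 10 = 2, so the number is invalid.

invalid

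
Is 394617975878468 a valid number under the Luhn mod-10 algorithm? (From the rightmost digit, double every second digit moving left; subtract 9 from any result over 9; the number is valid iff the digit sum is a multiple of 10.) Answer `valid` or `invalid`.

valid

From the right, keep odd positions and double even positions (subtract 9 from any doubled value over 9):
  doubled (positions 2,4,...): 3 7 7 5 5 3 9 → sum 39
  kept (positions 1,3,...): 8 4 7 5 9 1 4 3 → sum 41
Total = 80.
80 mod 10 = 0, so the number is valid.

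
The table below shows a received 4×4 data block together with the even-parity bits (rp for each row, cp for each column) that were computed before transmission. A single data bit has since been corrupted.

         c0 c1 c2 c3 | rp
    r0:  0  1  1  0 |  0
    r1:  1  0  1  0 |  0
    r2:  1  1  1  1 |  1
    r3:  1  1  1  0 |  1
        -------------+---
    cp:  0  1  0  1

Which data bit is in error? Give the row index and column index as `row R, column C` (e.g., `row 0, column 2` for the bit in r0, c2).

Recompute each row's even parity and compare to rp:
  r0: data parity 0, sent rp 0 → ok
  r1: data parity 0, sent rp 0 → ok
  r2: data parity 0, sent rp 1 → mismatch
  r3: data parity 1, sent rp 1 → ok
Recompute each column's even parity and compare to cp:
  c0: data parity 1, sent cp 0 → mismatch
  c1: data parity 1, sent cp 1 → ok
  c2: data parity 0, sent cp 0 → ok
  c3: data parity 1, sent cp 1 → ok
Exactly one row (r2) and one column (c0) fail → the flipped bit is at their intersection.

row 2, column 0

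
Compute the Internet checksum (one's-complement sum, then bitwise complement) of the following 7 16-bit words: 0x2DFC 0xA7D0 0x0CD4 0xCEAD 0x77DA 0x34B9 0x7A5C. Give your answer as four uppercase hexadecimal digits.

27C1

One's-complement addition (fold any carry out of bit 15 back into bit 0):
  0x2DFC + 0xA7D0 = 0x0D5CC
  0xD5CC + 0x0CD4 = 0x0E2A0
  0xE2A0 + 0xCEAD = 0x1B14D → wrap carry → 0xB14E
  0xB14E + 0x77DA = 0x12928 → wrap carry → 0x2929
  0x2929 + 0x34B9 = 0x05DE2
  0x5DE2 + 0x7A5C = 0x0D83E
One's-complement sum = 0xD83E.
Checksum = ~0xD83E & 0xFFFF = 0x27C1.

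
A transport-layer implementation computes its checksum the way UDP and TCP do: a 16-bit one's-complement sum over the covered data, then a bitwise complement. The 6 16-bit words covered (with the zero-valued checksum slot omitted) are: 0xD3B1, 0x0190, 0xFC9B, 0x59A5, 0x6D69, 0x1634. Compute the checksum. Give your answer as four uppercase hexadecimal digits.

One's-complement addition (fold any carry out of bit 15 back into bit 0):
  0xD3B1 + 0x0190 = 0x0D541
  0xD541 + 0xFC9B = 0x1D1DC → wrap carry → 0xD1DD
  0xD1DD + 0x59A5 = 0x12B82 → wrap carry → 0x2B83
  0x2B83 + 0x6D69 = 0x098EC
  0x98EC + 0x1634 = 0x0AF20
One's-complement sum = 0xAF20.
Checksum = ~0xAF20 & 0xFFFF = 0x50DF.

50DF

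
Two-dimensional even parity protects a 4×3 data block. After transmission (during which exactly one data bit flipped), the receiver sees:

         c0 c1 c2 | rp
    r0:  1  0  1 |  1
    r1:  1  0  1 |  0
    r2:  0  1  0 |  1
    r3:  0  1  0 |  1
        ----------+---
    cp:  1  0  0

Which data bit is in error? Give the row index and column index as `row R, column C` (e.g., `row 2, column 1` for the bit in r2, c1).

row 0, column 0

Recompute each row's even parity and compare to rp:
  r0: data parity 0, sent rp 1 → mismatch
  r1: data parity 0, sent rp 0 → ok
  r2: data parity 1, sent rp 1 → ok
  r3: data parity 1, sent rp 1 → ok
Recompute each column's even parity and compare to cp:
  c0: data parity 0, sent cp 1 → mismatch
  c1: data parity 0, sent cp 0 → ok
  c2: data parity 0, sent cp 0 → ok
Exactly one row (r0) and one column (c0) fail → the flipped bit is at their intersection.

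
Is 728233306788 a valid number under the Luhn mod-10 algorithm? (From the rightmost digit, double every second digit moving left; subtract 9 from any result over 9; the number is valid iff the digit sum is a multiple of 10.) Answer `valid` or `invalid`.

From the right, keep odd positions and double even positions (subtract 9 from any doubled value over 9):
  doubled (positions 2,4,...): 7 3 6 6 7 5 → sum 34
  kept (positions 1,3,...): 8 7 0 3 2 2 → sum 22
Total = 56.
56 mod 10 = 6, so the number is invalid.

invalid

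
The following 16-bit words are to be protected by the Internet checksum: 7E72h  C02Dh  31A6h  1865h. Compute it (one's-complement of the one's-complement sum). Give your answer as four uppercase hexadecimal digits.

7754

One's-complement addition (fold any carry out of bit 15 back into bit 0):
  0x7E72 + 0xC02D = 0x13E9F → wrap carry → 0x3EA0
  0x3EA0 + 0x31A6 = 0x07046
  0x7046 + 0x1865 = 0x088AB
One's-complement sum = 0x88AB.
Checksum = ~0x88AB & 0xFFFF = 0x7754.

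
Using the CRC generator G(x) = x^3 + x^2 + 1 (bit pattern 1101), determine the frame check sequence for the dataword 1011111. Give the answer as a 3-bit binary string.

010

Append 3 zeros: 1011111000. Divide by 1101 (XOR where the leading bit is 1):
  pos 0: 1011 XOR 1101 = 0110
  pos 1: 1101 XOR 1101 = 0000
  pos 5: 1100 XOR 1101 = 0001
Remainder (last 3 bits) = 010. This is the CRC / FCS.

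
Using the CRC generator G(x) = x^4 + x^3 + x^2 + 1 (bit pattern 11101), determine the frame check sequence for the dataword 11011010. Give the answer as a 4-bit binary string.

0001

Append 4 zeros: 110110100000. Divide by 11101 (XOR where the leading bit is 1):
  pos 0: 11011 XOR 11101 = 00110
  pos 2: 11001 XOR 11101 = 00100
  pos 4: 10000 XOR 11101 = 01101
  pos 5: 11010 XOR 11101 = 00111
  pos 7: 11100 XOR 11101 = 00001
Remainder (last 4 bits) = 0001. This is the CRC / FCS.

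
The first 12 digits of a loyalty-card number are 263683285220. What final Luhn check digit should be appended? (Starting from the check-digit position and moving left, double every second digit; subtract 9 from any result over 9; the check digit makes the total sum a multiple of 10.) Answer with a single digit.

5

Partial digits right→left: 0 2 2 5 8 2 3 8 6 3 6 2
Double every second digit counting from the check-digit position (so the 1st, 3rd, 5th, ... of the partial from the right).
  doubled (with −9 where >9): 0 4 7 6 3 3 → sum 23
  kept as-is: 2 5 2 8 3 2 → sum 22
Total = 23 + 22 = 45.
Check digit = (10 − (45 mod 10)) mod 10 = 5.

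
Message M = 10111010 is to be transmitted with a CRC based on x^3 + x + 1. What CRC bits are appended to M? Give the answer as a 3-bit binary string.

Append 3 zeros: 10111010000. Divide by 1011 (XOR where the leading bit is 1):
  pos 0: 1011 XOR 1011 = 0000
  pos 4: 1010 XOR 1011 = 0001
  pos 7: 1000 XOR 1011 = 0011
Remainder (last 3 bits) = 011. This is the CRC / FCS.

011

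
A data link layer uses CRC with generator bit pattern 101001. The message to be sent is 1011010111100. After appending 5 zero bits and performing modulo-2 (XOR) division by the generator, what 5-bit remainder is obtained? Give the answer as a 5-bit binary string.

Append 5 zeros: 101101011110000000. Divide by 101001 (XOR where the leading bit is 1):
  pos 0: 101101 XOR 101001 = 000100
  pos 3: 100011 XOR 101001 = 001010
  pos 5: 101011 XOR 101001 = 000010
  pos 9: 100000 XOR 101001 = 001001
  pos 11: 100100 XOR 101001 = 001101
Remainder (last 5 bits) = 11010. This is the CRC / FCS.

11010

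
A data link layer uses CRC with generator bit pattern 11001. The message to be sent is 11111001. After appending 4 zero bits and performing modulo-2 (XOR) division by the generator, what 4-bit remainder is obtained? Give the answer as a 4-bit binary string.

0010

Append 4 zeros: 111110010000. Divide by 11001 (XOR where the leading bit is 1):
  pos 0: 11111 XOR 11001 = 00110
  pos 2: 11000 XOR 11001 = 00001
  pos 6: 11000 XOR 11001 = 00001
Remainder (last 4 bits) = 0010. This is the CRC / FCS.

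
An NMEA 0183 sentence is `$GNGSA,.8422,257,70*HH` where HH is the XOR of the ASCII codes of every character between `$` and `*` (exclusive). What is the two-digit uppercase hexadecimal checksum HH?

65

XOR the ASCII codes of the payload characters:
  'G' = 0x47 → acc = 0x47
  'N' = 0x4E → acc = 0x09
  'G' = 0x47 → acc = 0x4E
  'S' = 0x53 → acc = 0x1D
  'A' = 0x41 → acc = 0x5C
  ',' = 0x2C → acc = 0x70
  '.' = 0x2E → acc = 0x5E
  '8' = 0x38 → acc = 0x66
  '4' = 0x34 → acc = 0x52
  '2' = 0x32 → acc = 0x60
  '2' = 0x32 → acc = 0x52
  ',' = 0x2C → acc = 0x7E
  '2' = 0x32 → acc = 0x4C
  '5' = 0x35 → acc = 0x79
  '7' = 0x37 → acc = 0x4E
  ',' = 0x2C → acc = 0x62
  '7' = 0x37 → acc = 0x55
  '0' = 0x30 → acc = 0x65
Checksum = 0x65.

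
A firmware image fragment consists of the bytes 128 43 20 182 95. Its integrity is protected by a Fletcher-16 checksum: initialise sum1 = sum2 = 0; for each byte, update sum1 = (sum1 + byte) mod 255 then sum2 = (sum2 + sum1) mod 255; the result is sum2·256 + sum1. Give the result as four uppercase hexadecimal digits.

Running sums (mod 255):
  after byte 0 (128): sum1=128, sum2=128
  after byte 1 (43): sum1=171, sum2=44
  after byte 2 (20): sum1=191, sum2=235
  after byte 3 (182): sum1=118, sum2=98
  after byte 4 (95): sum1=213, sum2=56
Checksum = sum2·256 + sum1 = 56·256 + 213 = 14549 = 0x38D5.

38D5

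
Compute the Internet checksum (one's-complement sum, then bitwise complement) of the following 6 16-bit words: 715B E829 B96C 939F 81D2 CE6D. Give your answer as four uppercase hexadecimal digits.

092E

One's-complement addition (fold any carry out of bit 15 back into bit 0):
  0x715B + 0xE829 = 0x15984 → wrap carry → 0x5985
  0x5985 + 0xB96C = 0x112F1 → wrap carry → 0x12F2
  0x12F2 + 0x939F = 0x0A691
  0xA691 + 0x81D2 = 0x12863 → wrap carry → 0x2864
  0x2864 + 0xCE6D = 0x0F6D1
One's-complement sum = 0xF6D1.
Checksum = ~0xF6D1 & 0xFFFF = 0x092E.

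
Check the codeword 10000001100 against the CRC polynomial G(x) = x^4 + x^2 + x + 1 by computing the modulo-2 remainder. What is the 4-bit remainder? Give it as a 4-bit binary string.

0100

Modulo-2 division of 10000001100 by 10111:
  pos 0: 10000 XOR 10111 = 00111
  pos 2: 11100 XOR 10111 = 01011
  pos 3: 10111 XOR 10111 = 00000
Remainder = 0100 (nonzero — an error is detected).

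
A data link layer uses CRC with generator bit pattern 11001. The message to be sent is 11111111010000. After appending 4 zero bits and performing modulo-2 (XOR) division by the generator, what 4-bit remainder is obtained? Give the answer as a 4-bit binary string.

Append 4 zeros: 111111110100000000. Divide by 11001 (XOR where the leading bit is 1):
  pos 0: 11111 XOR 11001 = 00110
  pos 2: 11011 XOR 11001 = 00010
  pos 5: 10101 XOR 11001 = 01100
  pos 6: 11000 XOR 11001 = 00001
  pos 10: 10000 XOR 11001 = 01001
  pos 11: 10010 XOR 11001 = 01011
  pos 12: 10110 XOR 11001 = 01111
  pos 13: 11110 XOR 11001 = 00111
Remainder (last 4 bits) = 0111. This is the CRC / FCS.

0111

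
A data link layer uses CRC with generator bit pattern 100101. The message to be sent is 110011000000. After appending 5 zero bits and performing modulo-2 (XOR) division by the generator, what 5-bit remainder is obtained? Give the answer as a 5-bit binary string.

01101

Append 5 zeros: 11001100000000000. Divide by 100101 (XOR where the leading bit is 1):
  pos 0: 110011 XOR 100101 = 010110
  pos 1: 101100 XOR 100101 = 001001
  pos 3: 100100 XOR 100101 = 000001
  pos 8: 100000 XOR 100101 = 000101
  pos 11: 101000 XOR 100101 = 001101
Remainder (last 5 bits) = 01101. This is the CRC / FCS.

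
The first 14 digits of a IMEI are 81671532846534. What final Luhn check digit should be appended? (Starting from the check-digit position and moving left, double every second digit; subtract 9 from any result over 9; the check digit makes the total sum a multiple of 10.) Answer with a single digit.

Partial digits right→left: 4 3 5 6 4 8 2 3 5 1 7 6 1 8
Double every second digit counting from the check-digit position (so the 1st, 3rd, 5th, ... of the partial from the right).
  doubled (with −9 where >9): 8 1 8 4 1 5 2 → sum 29
  kept as-is: 3 6 8 3 1 6 8 → sum 35
Total = 29 + 35 = 64.
Check digit = (10 − (64 mod 10)) mod 10 = 6.

6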